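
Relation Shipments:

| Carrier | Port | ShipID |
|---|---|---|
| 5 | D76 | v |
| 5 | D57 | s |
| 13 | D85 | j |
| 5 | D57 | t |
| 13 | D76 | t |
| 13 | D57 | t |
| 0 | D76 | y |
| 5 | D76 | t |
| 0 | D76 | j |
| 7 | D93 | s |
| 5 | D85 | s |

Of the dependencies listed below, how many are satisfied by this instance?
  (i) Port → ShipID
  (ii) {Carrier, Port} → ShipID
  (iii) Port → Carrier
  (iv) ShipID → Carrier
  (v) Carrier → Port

0

(i) Port → ShipID: Port=D76: 5 rows → ShipID takes values {v, t, y, j} — violation; Port=D57: 3 rows → ShipID takes values {s, t} — violation; Port=D85: 2 rows → ShipID takes values {j, s} — violation — fails.
(ii) {Carrier, Port} → ShipID: (Carrier=5, Port=D76): 2 rows → ShipID takes values {v, t} — violation; (Carrier=5, Port=D57): 2 rows → ShipID takes values {s, t} — violation; (Carrier=0, Port=D76): 2 rows → ShipID takes values {y, j} — violation — fails.
(iii) Port → Carrier: Port=D76: 5 rows → Carrier takes values {5, 13, 0} — violation; Port=D57: 3 rows → Carrier takes values {5, 13} — violation; Port=D85: 2 rows → Carrier takes values {13, 5} — violation — fails.
(iv) ShipID → Carrier: ShipID=s: 3 rows → Carrier takes values {5, 7} — violation; ShipID=j: 2 rows → Carrier takes values {13, 0} — violation; ShipID=t: 4 rows → Carrier takes values {5, 13} — violation — fails.
(v) Carrier → Port: Carrier=5: 5 rows → Port takes values {D76, D57, D85} — violation; Carrier=13: 3 rows → Port takes values {D85, D76, D57} — violation — fails.
None of the 5 dependencies hold.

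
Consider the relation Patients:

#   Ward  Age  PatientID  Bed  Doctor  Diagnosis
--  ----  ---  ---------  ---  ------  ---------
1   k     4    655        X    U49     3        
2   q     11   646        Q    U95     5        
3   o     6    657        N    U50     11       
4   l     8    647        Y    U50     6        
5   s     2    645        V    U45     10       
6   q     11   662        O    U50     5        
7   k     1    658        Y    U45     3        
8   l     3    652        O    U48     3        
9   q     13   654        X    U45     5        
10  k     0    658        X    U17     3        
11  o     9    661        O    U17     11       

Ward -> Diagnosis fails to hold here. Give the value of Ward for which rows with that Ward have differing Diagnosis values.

Ward=k: rows 1, 7, 10 → Diagnosis = 3, 3, 3 ✓
Ward=q: rows 2, 6, 9 → Diagnosis = 5, 5, 5 ✓
Ward=o: rows 3, 11 → Diagnosis = 11, 11 ✓
Ward=l: rows 4, 8 → Diagnosis takes values {6, 3} — violation
Ward=s: row 5 → Diagnosis = 10 ✓
The only Ward value with inconsistent Diagnosis is Ward=l.

l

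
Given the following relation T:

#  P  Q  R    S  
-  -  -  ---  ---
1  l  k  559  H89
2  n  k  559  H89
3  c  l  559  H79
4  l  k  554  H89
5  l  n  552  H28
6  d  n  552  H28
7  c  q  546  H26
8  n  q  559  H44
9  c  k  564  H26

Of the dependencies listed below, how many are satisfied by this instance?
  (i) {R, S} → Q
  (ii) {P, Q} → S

(i) {R, S} → Q: every LHS value maps to a single RHS value — holds.
(ii) {P, Q} → S: every LHS value maps to a single RHS value — holds.
2 of the 2 dependencies hold.

2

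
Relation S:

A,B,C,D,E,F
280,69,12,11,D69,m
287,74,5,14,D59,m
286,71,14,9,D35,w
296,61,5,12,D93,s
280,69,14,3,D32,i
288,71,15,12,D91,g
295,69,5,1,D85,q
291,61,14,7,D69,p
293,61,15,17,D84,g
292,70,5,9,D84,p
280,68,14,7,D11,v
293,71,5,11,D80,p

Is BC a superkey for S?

Yes

All 12 rows have distinct BC values, so BC → (all attributes) holds and BC is a superkey.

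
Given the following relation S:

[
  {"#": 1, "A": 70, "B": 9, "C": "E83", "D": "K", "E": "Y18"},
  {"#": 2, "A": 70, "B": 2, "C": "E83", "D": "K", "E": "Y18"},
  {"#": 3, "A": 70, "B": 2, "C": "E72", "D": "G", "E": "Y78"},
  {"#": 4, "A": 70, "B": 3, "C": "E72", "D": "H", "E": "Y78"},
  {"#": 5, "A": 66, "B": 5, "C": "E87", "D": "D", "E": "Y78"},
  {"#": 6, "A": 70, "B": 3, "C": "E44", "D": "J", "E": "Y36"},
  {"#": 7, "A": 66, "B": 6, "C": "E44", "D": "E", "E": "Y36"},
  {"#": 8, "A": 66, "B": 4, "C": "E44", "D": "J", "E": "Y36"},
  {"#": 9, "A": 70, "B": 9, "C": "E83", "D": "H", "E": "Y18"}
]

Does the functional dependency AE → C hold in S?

(A=70, E=Y18): rows 1, 2, 9 → C = E83, E83, E83 ✓
(A=70, E=Y78): rows 3, 4 → C = E72, E72 ✓
(A=66, E=Y78): row 5 → C = E87 ✓
(A=70, E=Y36): row 6 → C = E44 ✓
(A=66, E=Y36): rows 7, 8 → C = E44, E44 ✓
Every AE value is associated with a single C value, so AE → C holds.

Yes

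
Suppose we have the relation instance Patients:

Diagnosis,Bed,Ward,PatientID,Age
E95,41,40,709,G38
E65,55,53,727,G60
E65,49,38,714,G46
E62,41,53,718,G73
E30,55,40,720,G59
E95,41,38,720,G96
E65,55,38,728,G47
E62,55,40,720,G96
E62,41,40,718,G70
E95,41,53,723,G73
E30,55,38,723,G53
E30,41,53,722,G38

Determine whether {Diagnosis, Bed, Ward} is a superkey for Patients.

Yes

All 12 rows have distinct {Diagnosis, Bed, Ward} values, so {Diagnosis, Bed, Ward} → (all attributes) holds and {Diagnosis, Bed, Ward} is a superkey.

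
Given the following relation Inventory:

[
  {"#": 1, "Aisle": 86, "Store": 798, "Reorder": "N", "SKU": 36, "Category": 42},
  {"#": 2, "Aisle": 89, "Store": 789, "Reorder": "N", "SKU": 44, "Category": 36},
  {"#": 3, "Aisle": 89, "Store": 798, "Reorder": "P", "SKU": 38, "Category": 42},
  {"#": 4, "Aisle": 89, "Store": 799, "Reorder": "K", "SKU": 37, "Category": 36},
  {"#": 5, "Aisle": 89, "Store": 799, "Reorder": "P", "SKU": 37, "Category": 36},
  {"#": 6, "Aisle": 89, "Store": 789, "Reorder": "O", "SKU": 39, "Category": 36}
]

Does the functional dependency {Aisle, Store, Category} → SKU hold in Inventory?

No

(Aisle=86, Store=798, Category=42): row 1 → SKU = 36 ✓
(Aisle=89, Store=789, Category=36): rows 2, 6 → SKU takes values {44, 39} — violation
(Aisle=89, Store=798, Category=42): row 3 → SKU = 38 ✓
(Aisle=89, Store=799, Category=36): rows 4, 5 → SKU = 37, 37 ✓
Two rows agree on {Aisle, Store, Category} but differ on SKU, so {Aisle, Store, Category} → SKU does not hold.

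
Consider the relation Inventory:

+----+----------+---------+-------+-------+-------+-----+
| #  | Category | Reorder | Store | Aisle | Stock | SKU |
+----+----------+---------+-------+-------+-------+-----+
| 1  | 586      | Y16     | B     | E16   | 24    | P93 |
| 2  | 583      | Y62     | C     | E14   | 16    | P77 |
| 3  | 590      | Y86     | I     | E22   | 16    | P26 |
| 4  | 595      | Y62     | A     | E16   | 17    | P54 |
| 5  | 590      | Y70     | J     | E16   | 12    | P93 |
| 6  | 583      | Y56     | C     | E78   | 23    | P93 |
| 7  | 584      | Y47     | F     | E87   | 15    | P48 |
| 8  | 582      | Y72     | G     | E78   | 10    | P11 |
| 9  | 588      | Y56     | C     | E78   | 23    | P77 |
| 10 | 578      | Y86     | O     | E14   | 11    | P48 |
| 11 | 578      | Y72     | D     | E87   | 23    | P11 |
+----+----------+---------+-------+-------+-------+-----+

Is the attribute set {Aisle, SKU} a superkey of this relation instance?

No

Rows 1 and 5 have the same {Aisle, SKU} value (Aisle=E16, SKU=P93) but are distinct tuples, so {Aisle, SKU} does not determine every attribute — not a superkey.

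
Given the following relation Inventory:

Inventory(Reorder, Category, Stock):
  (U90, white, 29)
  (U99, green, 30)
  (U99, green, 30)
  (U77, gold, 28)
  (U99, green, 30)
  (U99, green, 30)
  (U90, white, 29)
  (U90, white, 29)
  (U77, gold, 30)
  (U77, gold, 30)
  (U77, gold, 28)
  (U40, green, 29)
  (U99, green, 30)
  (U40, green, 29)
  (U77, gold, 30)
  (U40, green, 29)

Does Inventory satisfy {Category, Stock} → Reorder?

(Category=white, Stock=29): 3 rows → Reorder = U90, U90, U90 ✓
(Category=green, Stock=30): 5 rows → Reorder = U99, U99, U99, U99, U99 ✓
(Category=gold, Stock=28): 2 rows → Reorder = U77, U77 ✓
(Category=gold, Stock=30): 3 rows → Reorder = U77, U77, U77 ✓
(Category=green, Stock=29): 3 rows → Reorder = U40, U40, U40 ✓
Every {Category, Stock} value is associated with a single Reorder value, so {Category, Stock} → Reorder holds.

Yes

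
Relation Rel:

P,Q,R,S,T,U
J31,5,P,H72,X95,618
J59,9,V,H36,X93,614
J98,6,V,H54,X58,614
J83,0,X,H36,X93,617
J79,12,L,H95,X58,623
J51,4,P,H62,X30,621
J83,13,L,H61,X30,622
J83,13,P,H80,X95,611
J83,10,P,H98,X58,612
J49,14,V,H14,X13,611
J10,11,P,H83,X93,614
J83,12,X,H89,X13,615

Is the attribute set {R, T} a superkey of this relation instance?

Two distinct rows share (R=P, T=X95), so {R, T} does not determine every attribute — not a superkey.

No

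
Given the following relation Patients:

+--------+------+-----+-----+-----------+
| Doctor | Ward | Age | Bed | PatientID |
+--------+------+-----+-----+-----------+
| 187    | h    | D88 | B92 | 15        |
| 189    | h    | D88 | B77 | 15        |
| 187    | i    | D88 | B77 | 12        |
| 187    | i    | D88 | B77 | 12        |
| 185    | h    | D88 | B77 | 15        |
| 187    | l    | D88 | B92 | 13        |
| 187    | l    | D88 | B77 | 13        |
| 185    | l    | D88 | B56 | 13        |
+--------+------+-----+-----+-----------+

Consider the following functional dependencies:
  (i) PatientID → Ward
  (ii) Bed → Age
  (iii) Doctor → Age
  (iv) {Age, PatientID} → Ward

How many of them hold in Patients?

4

(i) PatientID → Ward: every LHS value maps to a single RHS value — holds.
(ii) Bed → Age: every LHS value maps to a single RHS value — holds.
(iii) Doctor → Age: every LHS value maps to a single RHS value — holds.
(iv) {Age, PatientID} → Ward: every LHS value maps to a single RHS value — holds.
4 of the 4 dependencies hold.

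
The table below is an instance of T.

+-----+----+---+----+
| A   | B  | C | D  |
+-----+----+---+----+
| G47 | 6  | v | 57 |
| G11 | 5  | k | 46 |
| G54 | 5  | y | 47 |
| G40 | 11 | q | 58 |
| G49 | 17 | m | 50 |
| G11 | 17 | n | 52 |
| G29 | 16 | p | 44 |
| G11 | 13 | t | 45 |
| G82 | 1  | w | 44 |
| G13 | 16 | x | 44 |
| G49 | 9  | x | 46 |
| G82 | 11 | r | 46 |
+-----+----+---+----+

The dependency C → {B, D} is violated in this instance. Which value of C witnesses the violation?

C=v: 1 row → {B,D} = (6, 57) ✓
C=k: 1 row → {B,D} = (5, 46) ✓
C=y: 1 row → {B,D} = (5, 47) ✓
C=q: 1 row → {B,D} = (11, 58) ✓
C=m: 1 row → {B,D} = (17, 50) ✓
C=n: 1 row → {B,D} = (17, 52) ✓
C=p: 1 row → {B,D} = (16, 44) ✓
C=t: 1 row → {B,D} = (13, 45) ✓
C=w: 1 row → {B,D} = (1, 44) ✓
C=x: 2 rows → {B,D} takes values {(16, 44), (9, 46)} — violation
C=r: 1 row → {B,D} = (11, 46) ✓
The only C value with inconsistent RHS is C=x.

x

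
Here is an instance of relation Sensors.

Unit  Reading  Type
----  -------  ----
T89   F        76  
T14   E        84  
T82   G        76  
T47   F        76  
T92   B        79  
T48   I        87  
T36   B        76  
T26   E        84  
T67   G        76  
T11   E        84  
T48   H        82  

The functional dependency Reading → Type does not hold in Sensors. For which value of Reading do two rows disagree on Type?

Reading=F: 2 rows → Type = 76, 76 ✓
Reading=E: 3 rows → Type = 84, 84, 84 ✓
Reading=G: 2 rows → Type = 76, 76 ✓
Reading=B: 2 rows → Type takes values {79, 76} — violation
Reading=I: 1 row → Type = 87 ✓
Reading=H: 1 row → Type = 82 ✓
The only Reading value with inconsistent Type is Reading=B.

B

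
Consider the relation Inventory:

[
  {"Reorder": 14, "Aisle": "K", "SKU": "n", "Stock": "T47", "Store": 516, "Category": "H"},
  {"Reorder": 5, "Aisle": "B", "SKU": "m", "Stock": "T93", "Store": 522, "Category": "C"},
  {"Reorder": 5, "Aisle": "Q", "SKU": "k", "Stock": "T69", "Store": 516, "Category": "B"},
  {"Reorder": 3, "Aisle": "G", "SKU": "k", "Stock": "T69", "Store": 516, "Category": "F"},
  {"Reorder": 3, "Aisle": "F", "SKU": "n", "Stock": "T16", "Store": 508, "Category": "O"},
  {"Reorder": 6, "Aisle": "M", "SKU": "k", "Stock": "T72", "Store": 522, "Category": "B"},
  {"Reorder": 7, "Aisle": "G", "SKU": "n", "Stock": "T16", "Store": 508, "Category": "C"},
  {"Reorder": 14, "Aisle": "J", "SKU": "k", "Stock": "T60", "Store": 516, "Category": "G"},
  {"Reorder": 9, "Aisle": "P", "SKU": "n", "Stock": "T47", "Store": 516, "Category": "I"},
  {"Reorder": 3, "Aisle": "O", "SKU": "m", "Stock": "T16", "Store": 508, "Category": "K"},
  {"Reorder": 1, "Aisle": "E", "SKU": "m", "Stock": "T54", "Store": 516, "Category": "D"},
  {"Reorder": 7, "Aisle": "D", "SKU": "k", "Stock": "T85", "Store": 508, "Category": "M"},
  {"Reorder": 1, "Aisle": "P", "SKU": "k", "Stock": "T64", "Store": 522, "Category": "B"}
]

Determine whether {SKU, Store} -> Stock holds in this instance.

(SKU=n, Store=516): 2 rows → Stock = T47, T47 ✓
(SKU=m, Store=522): 1 row → Stock = T93 ✓
(SKU=k, Store=516): 3 rows → Stock takes values {T69, T60} — violation
(SKU=n, Store=508): 2 rows → Stock = T16, T16 ✓
(SKU=k, Store=522): 2 rows → Stock takes values {T72, T64} — violation
(SKU=m, Store=508): 1 row → Stock = T16 ✓
(SKU=m, Store=516): 1 row → Stock = T54 ✓
(SKU=k, Store=508): 1 row → Stock = T85 ✓
Two rows agree on {SKU, Store} but differ on Stock, so {SKU, Store} -> Stock does not hold.

No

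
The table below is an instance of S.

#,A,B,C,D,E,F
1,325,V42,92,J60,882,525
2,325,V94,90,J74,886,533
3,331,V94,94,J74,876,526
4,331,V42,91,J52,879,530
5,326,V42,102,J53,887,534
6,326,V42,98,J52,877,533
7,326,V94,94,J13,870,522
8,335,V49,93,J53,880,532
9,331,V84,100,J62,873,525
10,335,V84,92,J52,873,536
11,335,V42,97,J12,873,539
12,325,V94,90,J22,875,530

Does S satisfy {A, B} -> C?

No

(A=325, B=V42): row 1 → C = 92 ✓
(A=325, B=V94): rows 2, 12 → C = 90, 90 ✓
(A=331, B=V94): row 3 → C = 94 ✓
(A=331, B=V42): row 4 → C = 91 ✓
(A=326, B=V42): rows 5, 6 → C takes values {102, 98} — violation
(A=326, B=V94): row 7 → C = 94 ✓
(A=335, B=V49): row 8 → C = 93 ✓
(A=331, B=V84): row 9 → C = 100 ✓
(A=335, B=V84): row 10 → C = 92 ✓
(A=335, B=V42): row 11 → C = 97 ✓
Two rows agree on {A, B} but differ on C, so {A, B} -> C does not hold.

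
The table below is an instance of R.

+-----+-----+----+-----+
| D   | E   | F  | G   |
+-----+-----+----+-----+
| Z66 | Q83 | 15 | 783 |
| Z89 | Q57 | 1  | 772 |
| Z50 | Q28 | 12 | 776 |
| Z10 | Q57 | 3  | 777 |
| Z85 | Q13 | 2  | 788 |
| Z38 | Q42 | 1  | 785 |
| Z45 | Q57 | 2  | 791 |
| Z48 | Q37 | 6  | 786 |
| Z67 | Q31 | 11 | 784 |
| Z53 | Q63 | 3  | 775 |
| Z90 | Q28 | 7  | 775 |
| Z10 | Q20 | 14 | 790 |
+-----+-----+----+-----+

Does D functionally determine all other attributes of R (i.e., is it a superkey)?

Two distinct rows share D=Z10, so D does not determine every attribute — not a superkey.

No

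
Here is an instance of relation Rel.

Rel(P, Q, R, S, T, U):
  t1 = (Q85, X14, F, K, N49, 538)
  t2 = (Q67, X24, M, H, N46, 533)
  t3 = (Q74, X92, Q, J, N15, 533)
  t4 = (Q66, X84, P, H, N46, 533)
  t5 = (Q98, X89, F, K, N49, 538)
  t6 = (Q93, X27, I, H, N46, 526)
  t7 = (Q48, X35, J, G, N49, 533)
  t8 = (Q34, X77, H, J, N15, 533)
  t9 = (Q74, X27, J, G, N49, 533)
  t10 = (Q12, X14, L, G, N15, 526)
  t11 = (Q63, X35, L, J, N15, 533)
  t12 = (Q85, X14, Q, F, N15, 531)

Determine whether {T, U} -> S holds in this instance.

Yes

(T=N49, U=538): rows 1, 5 → S = K, K ✓
(T=N46, U=533): rows 2, 4 → S = H, H ✓
(T=N15, U=533): rows 3, 8, 11 → S = J, J, J ✓
(T=N46, U=526): row 6 → S = H ✓
(T=N49, U=533): rows 7, 9 → S = G, G ✓
(T=N15, U=526): row 10 → S = G ✓
(T=N15, U=531): row 12 → S = F ✓
Every {T, U} value is associated with a single S value, so {T, U} -> S holds.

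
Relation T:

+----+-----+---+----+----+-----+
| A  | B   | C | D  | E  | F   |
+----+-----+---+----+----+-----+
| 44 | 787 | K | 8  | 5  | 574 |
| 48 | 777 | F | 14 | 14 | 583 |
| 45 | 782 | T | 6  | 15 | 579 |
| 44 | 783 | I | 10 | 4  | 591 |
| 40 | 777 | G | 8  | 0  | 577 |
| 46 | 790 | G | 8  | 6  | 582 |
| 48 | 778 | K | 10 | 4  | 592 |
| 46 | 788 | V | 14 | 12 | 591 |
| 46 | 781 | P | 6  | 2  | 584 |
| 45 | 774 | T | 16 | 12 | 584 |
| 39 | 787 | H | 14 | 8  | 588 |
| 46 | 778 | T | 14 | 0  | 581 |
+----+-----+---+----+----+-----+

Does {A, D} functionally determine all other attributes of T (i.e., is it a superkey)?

No

Two distinct rows share (A=46, D=14), so {A, D} does not determine every attribute — not a superkey.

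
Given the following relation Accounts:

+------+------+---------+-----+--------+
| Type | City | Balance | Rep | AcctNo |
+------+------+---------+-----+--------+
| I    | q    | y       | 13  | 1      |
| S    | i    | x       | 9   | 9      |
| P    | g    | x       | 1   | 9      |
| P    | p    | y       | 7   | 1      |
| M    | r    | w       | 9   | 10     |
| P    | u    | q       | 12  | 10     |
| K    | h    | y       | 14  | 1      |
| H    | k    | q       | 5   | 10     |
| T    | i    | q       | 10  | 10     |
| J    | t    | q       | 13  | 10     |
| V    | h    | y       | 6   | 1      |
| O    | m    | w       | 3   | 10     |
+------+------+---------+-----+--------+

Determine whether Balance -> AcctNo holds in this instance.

Balance=y: 4 rows → AcctNo = 1, 1, 1, 1 ✓
Balance=x: 2 rows → AcctNo = 9, 9 ✓
Balance=w: 2 rows → AcctNo = 10, 10 ✓
Balance=q: 4 rows → AcctNo = 10, 10, 10, 10 ✓
Every Balance value is associated with a single AcctNo value, so Balance -> AcctNo holds.

Yes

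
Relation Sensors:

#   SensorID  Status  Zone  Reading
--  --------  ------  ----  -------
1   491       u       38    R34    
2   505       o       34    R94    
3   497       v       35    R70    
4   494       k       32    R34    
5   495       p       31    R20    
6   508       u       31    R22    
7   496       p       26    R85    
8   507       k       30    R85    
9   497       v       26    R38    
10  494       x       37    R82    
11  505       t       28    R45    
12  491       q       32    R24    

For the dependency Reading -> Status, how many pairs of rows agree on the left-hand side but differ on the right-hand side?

Reading=R34: violating pairs (1,4) — 1 pair.
Reading=R85: violating pairs (7,8) — 1 pair.

2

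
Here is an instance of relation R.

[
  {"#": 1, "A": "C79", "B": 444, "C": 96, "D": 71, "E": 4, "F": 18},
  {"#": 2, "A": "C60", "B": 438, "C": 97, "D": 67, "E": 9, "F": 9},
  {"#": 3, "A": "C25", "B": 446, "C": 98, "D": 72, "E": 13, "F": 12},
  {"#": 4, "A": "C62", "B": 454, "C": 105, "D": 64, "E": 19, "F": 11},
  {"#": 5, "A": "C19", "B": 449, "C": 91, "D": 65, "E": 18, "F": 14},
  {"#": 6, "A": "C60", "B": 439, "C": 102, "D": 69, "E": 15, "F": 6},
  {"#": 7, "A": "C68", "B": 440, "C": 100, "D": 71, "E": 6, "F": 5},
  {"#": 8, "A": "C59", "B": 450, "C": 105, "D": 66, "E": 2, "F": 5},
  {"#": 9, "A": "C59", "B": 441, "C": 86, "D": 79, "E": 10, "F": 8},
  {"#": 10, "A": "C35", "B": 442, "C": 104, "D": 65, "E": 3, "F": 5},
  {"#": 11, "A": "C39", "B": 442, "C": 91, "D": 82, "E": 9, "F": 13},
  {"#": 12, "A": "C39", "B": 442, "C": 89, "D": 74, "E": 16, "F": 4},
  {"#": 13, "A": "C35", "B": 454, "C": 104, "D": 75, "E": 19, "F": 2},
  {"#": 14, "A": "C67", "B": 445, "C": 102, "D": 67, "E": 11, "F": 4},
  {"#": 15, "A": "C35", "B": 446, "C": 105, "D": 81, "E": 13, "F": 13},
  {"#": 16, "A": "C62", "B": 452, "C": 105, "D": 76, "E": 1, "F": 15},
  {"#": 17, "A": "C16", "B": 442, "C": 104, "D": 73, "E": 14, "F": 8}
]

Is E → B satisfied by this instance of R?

E=4: row 1 → B = 444 ✓
E=9: rows 2, 11 → B takes values {438, 442} — violation
E=13: rows 3, 15 → B = 446, 446 ✓
E=19: rows 4, 13 → B = 454, 454 ✓
E=18: row 5 → B = 449 ✓
E=15: row 6 → B = 439 ✓
E=6: row 7 → B = 440 ✓
E=2: row 8 → B = 450 ✓
E=10: row 9 → B = 441 ✓
E=3: row 10 → B = 442 ✓
E=16: row 12 → B = 442 ✓
E=11: row 14 → B = 445 ✓
E=1: row 16 → B = 452 ✓
E=14: row 17 → B = 442 ✓
Two rows agree on E but differ on B, so E → B does not hold.

No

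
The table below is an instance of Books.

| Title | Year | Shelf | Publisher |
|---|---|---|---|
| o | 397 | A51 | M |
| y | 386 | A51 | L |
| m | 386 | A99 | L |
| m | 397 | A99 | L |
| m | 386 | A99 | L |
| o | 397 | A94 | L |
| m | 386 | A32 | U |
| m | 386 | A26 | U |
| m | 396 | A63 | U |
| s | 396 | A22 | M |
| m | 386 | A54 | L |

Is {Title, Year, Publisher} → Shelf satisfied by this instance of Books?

No

(Title=o, Year=397, Publisher=M): 1 row → Shelf = A51 ✓
(Title=y, Year=386, Publisher=L): 1 row → Shelf = A51 ✓
(Title=m, Year=386, Publisher=L): 3 rows → Shelf takes values {A99, A54} — violation
(Title=m, Year=397, Publisher=L): 1 row → Shelf = A99 ✓
(Title=o, Year=397, Publisher=L): 1 row → Shelf = A94 ✓
(Title=m, Year=386, Publisher=U): 2 rows → Shelf takes values {A32, A26} — violation
(Title=m, Year=396, Publisher=U): 1 row → Shelf = A63 ✓
(Title=s, Year=396, Publisher=M): 1 row → Shelf = A22 ✓
Two rows agree on {Title, Year, Publisher} but differ on Shelf, so {Title, Year, Publisher} → Shelf does not hold.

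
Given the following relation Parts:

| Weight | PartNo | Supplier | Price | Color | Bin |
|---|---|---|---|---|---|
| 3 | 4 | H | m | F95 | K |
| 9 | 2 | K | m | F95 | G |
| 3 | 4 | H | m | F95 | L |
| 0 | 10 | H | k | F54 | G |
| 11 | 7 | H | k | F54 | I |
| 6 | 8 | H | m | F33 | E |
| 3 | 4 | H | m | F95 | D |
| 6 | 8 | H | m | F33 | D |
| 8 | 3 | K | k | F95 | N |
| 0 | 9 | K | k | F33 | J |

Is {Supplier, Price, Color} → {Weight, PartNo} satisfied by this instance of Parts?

(Supplier=H, Price=m, Color=F95): 3 rows → {Weight,PartNo} = (3, 4), (3, 4), (3, 4) ✓
(Supplier=K, Price=m, Color=F95): 1 row → {Weight,PartNo} = (9, 2) ✓
(Supplier=H, Price=k, Color=F54): 2 rows → {Weight,PartNo} takes values {(0, 10), (11, 7)} — violation
(Supplier=H, Price=m, Color=F33): 2 rows → {Weight,PartNo} = (6, 8), (6, 8) ✓
(Supplier=K, Price=k, Color=F95): 1 row → {Weight,PartNo} = (8, 3) ✓
(Supplier=K, Price=k, Color=F33): 1 row → {Weight,PartNo} = (0, 9) ✓
Two rows agree on {Supplier, Price, Color} but differ on {Weight, PartNo}, so {Supplier, Price, Color} → {Weight, PartNo} does not hold.

No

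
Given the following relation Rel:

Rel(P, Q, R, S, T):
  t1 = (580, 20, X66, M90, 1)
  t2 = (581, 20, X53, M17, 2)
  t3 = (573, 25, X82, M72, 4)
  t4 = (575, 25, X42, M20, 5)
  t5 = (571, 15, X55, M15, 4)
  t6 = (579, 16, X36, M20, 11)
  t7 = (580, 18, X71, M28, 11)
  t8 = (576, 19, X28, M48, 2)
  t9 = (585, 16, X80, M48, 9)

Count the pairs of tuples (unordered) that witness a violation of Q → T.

Q=20: violating pairs (1,2) — 1 pair.
Q=25: violating pairs (3,4) — 1 pair.
Q=16: violating pairs (6,9) — 1 pair.

3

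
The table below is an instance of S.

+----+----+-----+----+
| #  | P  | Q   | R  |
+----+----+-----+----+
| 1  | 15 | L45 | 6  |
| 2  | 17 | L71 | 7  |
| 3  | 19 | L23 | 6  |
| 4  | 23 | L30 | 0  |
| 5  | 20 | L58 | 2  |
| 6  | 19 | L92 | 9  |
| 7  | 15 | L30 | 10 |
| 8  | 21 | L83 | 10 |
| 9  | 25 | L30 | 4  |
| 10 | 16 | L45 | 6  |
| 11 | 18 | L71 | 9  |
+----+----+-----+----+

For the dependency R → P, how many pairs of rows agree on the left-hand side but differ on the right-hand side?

5

R=6: violating pairs (1,3), (1,10), (3,10) — 3 pairs.
R=9: violating pairs (6,11) — 1 pair.
R=10: violating pairs (7,8) — 1 pair.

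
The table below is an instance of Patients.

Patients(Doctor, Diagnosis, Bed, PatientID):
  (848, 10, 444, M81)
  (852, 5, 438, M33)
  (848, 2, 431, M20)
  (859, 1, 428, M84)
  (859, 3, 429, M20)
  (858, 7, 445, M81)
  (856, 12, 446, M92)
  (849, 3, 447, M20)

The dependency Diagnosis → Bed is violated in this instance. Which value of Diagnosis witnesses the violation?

Diagnosis=10: 1 row → Bed = 444 ✓
Diagnosis=5: 1 row → Bed = 438 ✓
Diagnosis=2: 1 row → Bed = 431 ✓
Diagnosis=1: 1 row → Bed = 428 ✓
Diagnosis=3: 2 rows → Bed takes values {429, 447} — violation
Diagnosis=7: 1 row → Bed = 445 ✓
Diagnosis=12: 1 row → Bed = 446 ✓
The only Diagnosis value with inconsistent Bed is Diagnosis=3.

3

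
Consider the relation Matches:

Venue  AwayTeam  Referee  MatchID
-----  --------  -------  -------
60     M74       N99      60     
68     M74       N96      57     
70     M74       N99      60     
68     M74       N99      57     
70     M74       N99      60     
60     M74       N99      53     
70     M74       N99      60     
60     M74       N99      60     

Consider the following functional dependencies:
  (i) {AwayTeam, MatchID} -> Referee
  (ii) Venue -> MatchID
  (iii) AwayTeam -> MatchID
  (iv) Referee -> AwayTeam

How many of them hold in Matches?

1

(i) {AwayTeam, MatchID} -> Referee: (AwayTeam=M74, MatchID=57): 2 rows → Referee takes values {N96, N99} — violation — fails.
(ii) Venue -> MatchID: Venue=60: 3 rows → MatchID takes values {60, 53} — violation — fails.
(iii) AwayTeam -> MatchID: AwayTeam=M74: 8 rows → MatchID takes values {60, 57, 53} — violation — fails.
(iv) Referee -> AwayTeam: every LHS value maps to a single RHS value — holds.
1 of the 4 dependencies holds.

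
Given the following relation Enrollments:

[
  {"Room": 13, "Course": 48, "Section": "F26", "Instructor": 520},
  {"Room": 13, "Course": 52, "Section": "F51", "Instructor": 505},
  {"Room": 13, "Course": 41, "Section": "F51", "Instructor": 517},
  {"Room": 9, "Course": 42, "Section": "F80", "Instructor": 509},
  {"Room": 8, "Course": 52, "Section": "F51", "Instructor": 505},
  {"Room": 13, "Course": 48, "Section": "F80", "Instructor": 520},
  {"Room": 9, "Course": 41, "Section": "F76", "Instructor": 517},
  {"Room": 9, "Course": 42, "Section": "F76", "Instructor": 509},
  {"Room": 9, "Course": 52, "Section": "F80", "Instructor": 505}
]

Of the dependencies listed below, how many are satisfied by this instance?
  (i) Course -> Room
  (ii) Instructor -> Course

1

(i) Course -> Room: Course=52: 3 rows → Room takes values {13, 8, 9} — violation; Course=41: 2 rows → Room takes values {13, 9} — violation — fails.
(ii) Instructor -> Course: every LHS value maps to a single RHS value — holds.
1 of the 2 dependencies holds.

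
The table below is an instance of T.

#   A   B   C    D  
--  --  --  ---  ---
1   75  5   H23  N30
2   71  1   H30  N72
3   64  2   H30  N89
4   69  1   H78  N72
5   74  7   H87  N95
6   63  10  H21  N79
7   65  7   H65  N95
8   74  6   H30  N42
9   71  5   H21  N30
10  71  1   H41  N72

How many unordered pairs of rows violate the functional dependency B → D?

0

B=5: all 2 rows agree on D — 0 pairs.
B=1: all 3 rows agree on D — 0 pairs.
B=7: all 2 rows agree on D — 0 pairs.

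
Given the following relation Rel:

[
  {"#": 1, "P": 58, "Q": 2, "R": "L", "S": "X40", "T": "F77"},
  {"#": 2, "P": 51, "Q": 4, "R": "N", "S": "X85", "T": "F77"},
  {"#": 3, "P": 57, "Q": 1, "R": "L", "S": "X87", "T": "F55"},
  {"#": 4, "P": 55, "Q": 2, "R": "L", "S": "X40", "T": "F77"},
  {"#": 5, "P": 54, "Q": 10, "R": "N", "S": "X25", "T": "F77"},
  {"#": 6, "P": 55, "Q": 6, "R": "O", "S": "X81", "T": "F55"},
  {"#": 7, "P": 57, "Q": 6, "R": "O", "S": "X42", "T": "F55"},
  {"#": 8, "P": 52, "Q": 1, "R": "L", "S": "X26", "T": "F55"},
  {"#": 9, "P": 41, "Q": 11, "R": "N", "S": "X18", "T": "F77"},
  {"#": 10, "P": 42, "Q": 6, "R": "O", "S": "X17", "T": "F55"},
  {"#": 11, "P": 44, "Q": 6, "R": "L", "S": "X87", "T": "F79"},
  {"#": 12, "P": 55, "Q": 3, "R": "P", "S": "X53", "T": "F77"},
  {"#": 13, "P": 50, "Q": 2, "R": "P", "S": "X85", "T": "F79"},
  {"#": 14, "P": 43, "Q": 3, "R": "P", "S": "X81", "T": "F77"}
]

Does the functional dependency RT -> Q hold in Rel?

(R=L, T=F77): rows 1, 4 → Q = 2, 2 ✓
(R=N, T=F77): rows 2, 5, 9 → Q takes values {4, 10, 11} — violation
(R=L, T=F55): rows 3, 8 → Q = 1, 1 ✓
(R=O, T=F55): rows 6, 7, 10 → Q = 6, 6, 6 ✓
(R=L, T=F79): row 11 → Q = 6 ✓
(R=P, T=F77): rows 12, 14 → Q = 3, 3 ✓
(R=P, T=F79): row 13 → Q = 2 ✓
Two rows agree on RT but differ on Q, so RT -> Q does not hold.

No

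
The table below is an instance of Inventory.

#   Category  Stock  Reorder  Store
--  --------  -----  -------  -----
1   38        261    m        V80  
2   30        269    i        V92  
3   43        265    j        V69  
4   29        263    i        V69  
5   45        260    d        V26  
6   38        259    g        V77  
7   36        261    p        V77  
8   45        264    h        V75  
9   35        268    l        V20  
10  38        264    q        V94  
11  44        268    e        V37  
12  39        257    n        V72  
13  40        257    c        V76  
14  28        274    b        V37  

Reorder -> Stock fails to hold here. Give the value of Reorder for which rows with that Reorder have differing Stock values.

Reorder=m: row 1 → Stock = 261 ✓
Reorder=i: rows 2, 4 → Stock takes values {269, 263} — violation
Reorder=j: row 3 → Stock = 265 ✓
Reorder=d: row 5 → Stock = 260 ✓
Reorder=g: row 6 → Stock = 259 ✓
Reorder=p: row 7 → Stock = 261 ✓
Reorder=h: row 8 → Stock = 264 ✓
Reorder=l: row 9 → Stock = 268 ✓
Reorder=q: row 10 → Stock = 264 ✓
Reorder=e: row 11 → Stock = 268 ✓
Reorder=n: row 12 → Stock = 257 ✓
Reorder=c: row 13 → Stock = 257 ✓
Reorder=b: row 14 → Stock = 274 ✓
The only Reorder value with inconsistent Stock is Reorder=i.

i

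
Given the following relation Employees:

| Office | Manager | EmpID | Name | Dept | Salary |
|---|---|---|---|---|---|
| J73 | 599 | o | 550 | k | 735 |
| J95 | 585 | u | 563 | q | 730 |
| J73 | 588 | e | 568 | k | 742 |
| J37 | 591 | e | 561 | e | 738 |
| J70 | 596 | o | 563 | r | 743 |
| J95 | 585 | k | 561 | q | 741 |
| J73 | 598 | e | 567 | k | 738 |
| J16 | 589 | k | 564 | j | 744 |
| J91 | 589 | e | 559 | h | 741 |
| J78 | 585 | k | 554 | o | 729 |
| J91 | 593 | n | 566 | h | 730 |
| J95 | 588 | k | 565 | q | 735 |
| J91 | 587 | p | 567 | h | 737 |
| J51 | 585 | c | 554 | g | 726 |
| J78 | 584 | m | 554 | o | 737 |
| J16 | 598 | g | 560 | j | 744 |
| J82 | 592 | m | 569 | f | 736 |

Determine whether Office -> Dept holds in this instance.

Office=J73: 3 rows → Dept = k, k, k ✓
Office=J95: 3 rows → Dept = q, q, q ✓
Office=J37: 1 row → Dept = e ✓
Office=J70: 1 row → Dept = r ✓
Office=J16: 2 rows → Dept = j, j ✓
Office=J91: 3 rows → Dept = h, h, h ✓
Office=J78: 2 rows → Dept = o, o ✓
Office=J51: 1 row → Dept = g ✓
Office=J82: 1 row → Dept = f ✓
Every Office value is associated with a single Dept value, so Office -> Dept holds.

Yes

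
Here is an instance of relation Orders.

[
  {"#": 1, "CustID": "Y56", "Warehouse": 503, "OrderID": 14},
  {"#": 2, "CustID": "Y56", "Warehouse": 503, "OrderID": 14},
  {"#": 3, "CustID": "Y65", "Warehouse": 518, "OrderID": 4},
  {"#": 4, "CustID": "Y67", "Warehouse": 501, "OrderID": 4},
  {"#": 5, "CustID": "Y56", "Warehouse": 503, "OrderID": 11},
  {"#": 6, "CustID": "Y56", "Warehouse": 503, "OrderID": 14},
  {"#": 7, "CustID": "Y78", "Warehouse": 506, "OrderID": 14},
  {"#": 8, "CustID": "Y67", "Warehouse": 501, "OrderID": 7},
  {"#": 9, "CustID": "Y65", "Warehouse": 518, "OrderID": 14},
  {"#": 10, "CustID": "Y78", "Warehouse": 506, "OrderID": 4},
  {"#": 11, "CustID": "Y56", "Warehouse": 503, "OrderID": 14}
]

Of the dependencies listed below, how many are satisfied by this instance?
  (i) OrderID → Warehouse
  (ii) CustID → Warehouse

(i) OrderID → Warehouse: OrderID=14: rows 1, 2, 6, 7, 9, 11 → Warehouse takes values {503, 506, 518} — violation; OrderID=4: rows 3, 4, 10 → Warehouse takes values {518, 501, 506} — violation — fails.
(ii) CustID → Warehouse: every LHS value maps to a single RHS value — holds.
1 of the 2 dependencies holds.

1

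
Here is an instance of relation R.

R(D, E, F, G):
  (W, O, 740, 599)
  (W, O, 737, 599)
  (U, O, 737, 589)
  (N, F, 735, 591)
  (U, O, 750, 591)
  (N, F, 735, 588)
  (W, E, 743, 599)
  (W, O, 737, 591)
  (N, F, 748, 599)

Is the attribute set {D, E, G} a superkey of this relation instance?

No

Two distinct rows share (D=W, E=O, G=599), so {D, E, G} does not determine every attribute — not a superkey.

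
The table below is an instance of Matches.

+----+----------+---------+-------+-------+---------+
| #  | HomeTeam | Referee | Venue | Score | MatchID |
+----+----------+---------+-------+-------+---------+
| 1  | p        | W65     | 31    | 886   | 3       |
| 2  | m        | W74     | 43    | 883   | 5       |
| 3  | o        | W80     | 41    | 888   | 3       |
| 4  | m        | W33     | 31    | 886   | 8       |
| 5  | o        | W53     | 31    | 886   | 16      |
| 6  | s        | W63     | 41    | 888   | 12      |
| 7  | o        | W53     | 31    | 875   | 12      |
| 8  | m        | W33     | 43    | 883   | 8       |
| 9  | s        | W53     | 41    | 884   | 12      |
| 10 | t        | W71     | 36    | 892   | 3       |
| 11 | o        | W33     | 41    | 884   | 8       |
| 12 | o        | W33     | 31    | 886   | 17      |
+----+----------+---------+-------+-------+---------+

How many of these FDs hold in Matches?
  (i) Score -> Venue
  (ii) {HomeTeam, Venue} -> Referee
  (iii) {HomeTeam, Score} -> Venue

(i) Score -> Venue: every LHS value maps to a single RHS value — holds.
(ii) {HomeTeam, Venue} -> Referee: (HomeTeam=m, Venue=43): rows 2, 8 → Referee takes values {W74, W33} — violation; (HomeTeam=o, Venue=41): rows 3, 11 → Referee takes values {W80, W33} — violation; (HomeTeam=o, Venue=31): rows 5, 7, 12 → Referee takes values {W53, W33} — violation; (HomeTeam=s, Venue=41): rows 6, 9 → Referee takes values {W63, W53} — violation — fails.
(iii) {HomeTeam, Score} -> Venue: every LHS value maps to a single RHS value — holds.
2 of the 3 dependencies hold.

2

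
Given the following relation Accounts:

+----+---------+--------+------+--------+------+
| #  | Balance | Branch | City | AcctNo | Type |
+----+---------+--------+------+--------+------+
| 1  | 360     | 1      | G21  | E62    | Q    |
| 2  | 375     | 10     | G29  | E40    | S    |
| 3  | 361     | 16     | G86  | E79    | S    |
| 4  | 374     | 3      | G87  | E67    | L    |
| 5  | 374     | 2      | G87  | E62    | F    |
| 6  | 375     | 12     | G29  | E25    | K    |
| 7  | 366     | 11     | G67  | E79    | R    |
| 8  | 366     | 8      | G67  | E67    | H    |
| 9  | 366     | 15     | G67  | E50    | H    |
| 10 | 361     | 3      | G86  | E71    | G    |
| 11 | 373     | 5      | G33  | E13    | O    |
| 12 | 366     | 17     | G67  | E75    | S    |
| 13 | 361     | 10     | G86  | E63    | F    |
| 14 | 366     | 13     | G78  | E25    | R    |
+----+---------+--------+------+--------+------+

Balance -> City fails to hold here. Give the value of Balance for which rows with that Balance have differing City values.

Balance=360: row 1 → City = G21 ✓
Balance=375: rows 2, 6 → City = G29, G29 ✓
Balance=361: rows 3, 10, 13 → City = G86, G86, G86 ✓
Balance=374: rows 4, 5 → City = G87, G87 ✓
Balance=366: rows 7, 8, 9, 12, 14 → City takes values {G67, G78} — violation
Balance=373: row 11 → City = G33 ✓
The only Balance value with inconsistent City is Balance=366.

366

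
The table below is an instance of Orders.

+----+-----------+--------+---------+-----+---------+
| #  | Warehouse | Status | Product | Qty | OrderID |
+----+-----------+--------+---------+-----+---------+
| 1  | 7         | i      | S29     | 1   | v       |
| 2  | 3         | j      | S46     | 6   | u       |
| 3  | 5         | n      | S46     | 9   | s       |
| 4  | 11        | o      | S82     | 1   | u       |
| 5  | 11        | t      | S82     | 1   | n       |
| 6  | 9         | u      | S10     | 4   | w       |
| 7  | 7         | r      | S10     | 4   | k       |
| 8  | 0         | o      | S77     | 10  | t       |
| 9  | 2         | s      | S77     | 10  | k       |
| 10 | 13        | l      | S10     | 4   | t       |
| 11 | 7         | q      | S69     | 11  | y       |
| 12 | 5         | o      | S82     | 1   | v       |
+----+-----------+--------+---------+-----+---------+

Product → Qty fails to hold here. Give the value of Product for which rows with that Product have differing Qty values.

S46

Product=S29: row 1 → Qty = 1 ✓
Product=S46: rows 2, 3 → Qty takes values {6, 9} — violation
Product=S82: rows 4, 5, 12 → Qty = 1, 1, 1 ✓
Product=S10: rows 6, 7, 10 → Qty = 4, 4, 4 ✓
Product=S77: rows 8, 9 → Qty = 10, 10 ✓
Product=S69: row 11 → Qty = 11 ✓
The only Product value with inconsistent Qty is Product=S46.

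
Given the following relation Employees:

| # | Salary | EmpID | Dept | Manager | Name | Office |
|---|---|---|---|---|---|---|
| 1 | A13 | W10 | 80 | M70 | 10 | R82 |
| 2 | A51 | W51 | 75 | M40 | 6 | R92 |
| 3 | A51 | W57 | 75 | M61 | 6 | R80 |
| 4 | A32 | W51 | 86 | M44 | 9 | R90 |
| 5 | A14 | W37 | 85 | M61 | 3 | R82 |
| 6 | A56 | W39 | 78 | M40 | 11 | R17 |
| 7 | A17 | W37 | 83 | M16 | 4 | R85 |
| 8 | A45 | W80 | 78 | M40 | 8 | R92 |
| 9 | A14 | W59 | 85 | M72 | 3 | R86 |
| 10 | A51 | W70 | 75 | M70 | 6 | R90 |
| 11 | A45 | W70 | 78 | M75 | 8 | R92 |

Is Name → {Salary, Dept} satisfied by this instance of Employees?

Name=10: row 1 → {Salary,Dept} = (A13, 80) ✓
Name=6: rows 2, 3, 10 → {Salary,Dept} = (A51, 75), (A51, 75), (A51, 75) ✓
Name=9: row 4 → {Salary,Dept} = (A32, 86) ✓
Name=3: rows 5, 9 → {Salary,Dept} = (A14, 85), (A14, 85) ✓
Name=11: row 6 → {Salary,Dept} = (A56, 78) ✓
Name=4: row 7 → {Salary,Dept} = (A17, 83) ✓
Name=8: rows 8, 11 → {Salary,Dept} = (A45, 78), (A45, 78) ✓
Every Name value is associated with a single {Salary, Dept} value, so Name → {Salary, Dept} holds.

Yes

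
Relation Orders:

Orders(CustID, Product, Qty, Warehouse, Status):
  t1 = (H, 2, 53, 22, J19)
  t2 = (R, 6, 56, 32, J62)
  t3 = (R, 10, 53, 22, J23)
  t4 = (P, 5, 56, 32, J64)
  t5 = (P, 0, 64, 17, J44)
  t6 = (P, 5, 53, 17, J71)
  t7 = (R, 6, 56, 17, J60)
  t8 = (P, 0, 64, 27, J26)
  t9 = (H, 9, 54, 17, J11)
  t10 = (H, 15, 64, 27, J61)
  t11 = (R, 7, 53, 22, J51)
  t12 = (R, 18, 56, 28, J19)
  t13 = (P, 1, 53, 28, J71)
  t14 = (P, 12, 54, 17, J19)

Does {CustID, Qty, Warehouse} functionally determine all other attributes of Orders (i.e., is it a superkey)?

Rows 3 and 11 have the same {CustID, Qty, Warehouse} value (CustID=R, Qty=53, Warehouse=22) but are distinct tuples, so {CustID, Qty, Warehouse} does not determine every attribute — not a superkey.

No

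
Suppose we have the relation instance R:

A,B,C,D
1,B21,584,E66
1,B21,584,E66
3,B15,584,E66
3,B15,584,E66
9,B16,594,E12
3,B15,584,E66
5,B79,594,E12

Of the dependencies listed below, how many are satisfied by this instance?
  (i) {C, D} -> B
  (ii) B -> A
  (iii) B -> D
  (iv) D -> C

3

(i) {C, D} -> B: (C=584, D=E66): 5 rows → B takes values {B21, B15} — violation; (C=594, D=E12): 2 rows → B takes values {B16, B79} — violation — fails.
(ii) B -> A: every LHS value maps to a single RHS value — holds.
(iii) B -> D: every LHS value maps to a single RHS value — holds.
(iv) D -> C: every LHS value maps to a single RHS value — holds.
3 of the 4 dependencies hold.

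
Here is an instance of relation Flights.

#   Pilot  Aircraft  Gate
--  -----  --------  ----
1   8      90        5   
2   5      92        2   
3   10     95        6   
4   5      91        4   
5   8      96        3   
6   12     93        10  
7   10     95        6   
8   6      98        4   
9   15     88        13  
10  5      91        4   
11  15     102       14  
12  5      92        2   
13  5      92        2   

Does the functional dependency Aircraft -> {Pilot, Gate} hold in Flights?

Yes

Aircraft=90: row 1 → {Pilot,Gate} = (8, 5) ✓
Aircraft=92: rows 2, 12, 13 → {Pilot,Gate} = (5, 2), (5, 2), (5, 2) ✓
Aircraft=95: rows 3, 7 → {Pilot,Gate} = (10, 6), (10, 6) ✓
Aircraft=91: rows 4, 10 → {Pilot,Gate} = (5, 4), (5, 4) ✓
Aircraft=96: row 5 → {Pilot,Gate} = (8, 3) ✓
Aircraft=93: row 6 → {Pilot,Gate} = (12, 10) ✓
Aircraft=98: row 8 → {Pilot,Gate} = (6, 4) ✓
Aircraft=88: row 9 → {Pilot,Gate} = (15, 13) ✓
Aircraft=102: row 11 → {Pilot,Gate} = (15, 14) ✓
Every Aircraft value is associated with a single {Pilot, Gate} value, so Aircraft -> {Pilot, Gate} holds.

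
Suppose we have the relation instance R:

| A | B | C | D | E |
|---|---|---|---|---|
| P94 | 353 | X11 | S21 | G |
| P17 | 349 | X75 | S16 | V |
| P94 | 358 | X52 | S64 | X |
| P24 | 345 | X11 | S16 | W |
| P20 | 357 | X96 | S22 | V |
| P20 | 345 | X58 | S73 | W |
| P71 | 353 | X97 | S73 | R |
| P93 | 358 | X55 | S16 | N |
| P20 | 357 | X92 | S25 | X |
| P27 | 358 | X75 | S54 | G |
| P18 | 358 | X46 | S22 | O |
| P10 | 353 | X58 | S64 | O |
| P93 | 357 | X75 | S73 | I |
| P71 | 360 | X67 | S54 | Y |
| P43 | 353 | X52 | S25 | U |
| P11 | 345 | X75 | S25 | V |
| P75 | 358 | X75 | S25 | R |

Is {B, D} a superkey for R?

Yes

All 17 rows have distinct {B, D} values, so {B, D} → (all attributes) holds and {B, D} is a superkey.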